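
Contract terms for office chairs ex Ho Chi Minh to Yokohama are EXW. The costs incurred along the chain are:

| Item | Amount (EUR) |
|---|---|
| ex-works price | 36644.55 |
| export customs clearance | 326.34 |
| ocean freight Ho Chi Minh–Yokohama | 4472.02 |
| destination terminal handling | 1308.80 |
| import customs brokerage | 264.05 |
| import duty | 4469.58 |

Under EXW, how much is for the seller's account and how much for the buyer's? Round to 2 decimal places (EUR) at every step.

Seller: EUR 36644.55; buyer: EUR 10840.79

EXW: the seller makes goods available at their premises; the buyer bears all onward costs.
Seller's account: goods 36644.55 = 36644.55
Buyer's account: export clearance 326.34 + freight 4472.02 + destination terminal 1308.80 + brokerage 264.05 + duty 4469.58 = 10840.79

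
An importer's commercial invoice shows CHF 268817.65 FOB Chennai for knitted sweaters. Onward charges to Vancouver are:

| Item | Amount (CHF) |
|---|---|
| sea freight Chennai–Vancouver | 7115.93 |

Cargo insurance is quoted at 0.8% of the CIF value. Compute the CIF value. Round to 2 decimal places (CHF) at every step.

CIF value: CHF 278158.85

Let C be the CIF value. C = FOB price + freight + 0.8% × C
C − 0.8% × C = 268817.65 + 7115.93
0.992 × C = 275933.58
C = 275933.58 / 0.992 = 278158.85
Insurance premium = 0.8% × 278158.85 = 2225.27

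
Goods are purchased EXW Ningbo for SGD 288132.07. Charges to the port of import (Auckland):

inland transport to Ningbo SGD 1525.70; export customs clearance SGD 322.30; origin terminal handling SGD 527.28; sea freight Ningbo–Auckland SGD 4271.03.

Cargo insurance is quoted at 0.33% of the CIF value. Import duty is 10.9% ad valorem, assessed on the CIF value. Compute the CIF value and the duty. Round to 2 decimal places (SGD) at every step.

Let C be the CIF value. C = EXW price + pre-shipment costs + freight + 0.33% × C
C − 0.33% × C = 288132.07 + 1525.70 + 322.30 + 527.28 + 4271.03
0.9967 × C = 294778.38
C = 294778.38 / 0.9967 = 295754.37
Insurance premium = 0.33% × 295754.37 = 975.99
Import duty = 295754.37 × 10.9% = 32237.23

CIF value: SGD 295754.37; import duty: SGD 32237.23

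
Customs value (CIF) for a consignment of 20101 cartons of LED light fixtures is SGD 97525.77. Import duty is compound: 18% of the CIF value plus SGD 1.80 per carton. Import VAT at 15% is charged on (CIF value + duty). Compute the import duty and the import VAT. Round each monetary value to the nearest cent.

Import duty: SGD 53736.44; import VAT: SGD 22689.33

Ad valorem component: 97525.77 × 18% = 17554.64
Specific component: 20101 × 1.80 = 36181.80
Import duty = 17554.64 + 36181.80 = 53736.44
VAT base = CIF + duty = 97525.77 + 53736.44 = 151262.21
Import VAT = 151262.21 × 15% = 22689.33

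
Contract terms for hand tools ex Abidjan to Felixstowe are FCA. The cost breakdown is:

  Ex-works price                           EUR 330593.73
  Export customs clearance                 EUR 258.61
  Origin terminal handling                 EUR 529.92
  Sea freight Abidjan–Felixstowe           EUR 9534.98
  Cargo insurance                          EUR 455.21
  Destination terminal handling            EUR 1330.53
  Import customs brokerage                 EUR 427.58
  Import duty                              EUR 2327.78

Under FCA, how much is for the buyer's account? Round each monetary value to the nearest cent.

FCA: the seller delivers export-cleared goods to the carrier; the buyer bears costs from that point.
Seller's account: goods 330593.73 + export clearance 258.61 = 330852.34
Buyer's account: origin terminal 529.92 + freight 9534.98 + insurance 455.21 + destination terminal 1330.53 + brokerage 427.58 + duty 2327.78 = 14606.00

Buyer's account: EUR 14606.00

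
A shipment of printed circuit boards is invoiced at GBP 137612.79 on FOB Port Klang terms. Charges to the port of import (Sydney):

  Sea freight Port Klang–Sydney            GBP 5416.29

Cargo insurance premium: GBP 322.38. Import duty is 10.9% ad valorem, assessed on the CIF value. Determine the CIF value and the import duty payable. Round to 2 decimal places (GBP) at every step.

CIF = FOB price + freight + insurance
CIF = 137612.79 + 5416.29 + 322.38 = 143351.46
Import duty = 143351.46 × 10.9% = 15625.31

CIF value: GBP 143351.46; import duty: GBP 15625.31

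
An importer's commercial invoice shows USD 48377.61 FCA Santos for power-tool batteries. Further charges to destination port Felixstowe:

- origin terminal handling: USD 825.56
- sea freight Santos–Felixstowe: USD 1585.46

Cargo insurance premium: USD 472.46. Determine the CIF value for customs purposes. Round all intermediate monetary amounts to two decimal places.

CIF value: USD 51261.09

CIF = FCA price + pre-shipment costs + freight + insurance
CIF = 48377.61 + 825.56 + 1585.46 + 472.46 = 51261.09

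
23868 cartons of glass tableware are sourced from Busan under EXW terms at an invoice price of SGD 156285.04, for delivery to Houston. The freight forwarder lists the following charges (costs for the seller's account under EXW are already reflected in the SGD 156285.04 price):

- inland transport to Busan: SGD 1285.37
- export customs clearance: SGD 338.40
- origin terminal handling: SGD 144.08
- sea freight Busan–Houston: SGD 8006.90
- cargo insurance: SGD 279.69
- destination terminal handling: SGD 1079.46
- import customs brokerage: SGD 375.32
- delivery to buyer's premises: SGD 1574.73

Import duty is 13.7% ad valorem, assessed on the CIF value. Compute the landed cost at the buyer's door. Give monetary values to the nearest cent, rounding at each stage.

EXW: the seller makes goods available at their premises; the buyer bears all onward costs.
CIF value = EXW price + inland to port + export clearance + origin terminal + freight + insurance = 156285.04 + 1285.37 + 338.40 + 144.08 + 8006.90 + 279.69 = 166339.48
Import duty = 166339.48 × 13.7% = 22788.51
Buyer bears: inland to port 1285.37 + export clearance 338.40 + origin terminal 144.08 + freight 8006.90 + insurance 279.69 + destination terminal 1079.46 + brokerage 375.32 + delivery 1574.73 + duty 22788.51 = 35872.46
Landed cost = invoice 156285.04 + 35872.46 = 192157.50

Total landed cost: SGD 192157.50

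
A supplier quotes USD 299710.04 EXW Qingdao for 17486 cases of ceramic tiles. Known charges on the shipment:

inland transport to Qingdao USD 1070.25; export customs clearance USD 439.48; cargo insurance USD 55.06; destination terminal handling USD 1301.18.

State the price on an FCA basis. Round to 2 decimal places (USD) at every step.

Not relevant to the conversion: destination terminal, insurance — on the buyer under both terms; not part of either seller's price.
From EXW to FCA, the seller additionally bears: inland to port, export clearance.
FCA price = 299710.04 + 1070.25 + 439.48 = 301219.77

FCA price: USD 301219.77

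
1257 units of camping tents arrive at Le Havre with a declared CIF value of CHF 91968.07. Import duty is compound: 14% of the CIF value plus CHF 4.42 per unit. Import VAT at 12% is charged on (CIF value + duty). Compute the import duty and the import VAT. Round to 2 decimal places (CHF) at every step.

Ad valorem component: 91968.07 × 14% = 12875.53
Specific component: 1257 × 4.42 = 5555.94
Import duty = 12875.53 + 5555.94 = 18431.47
VAT base = CIF + duty = 91968.07 + 18431.47 = 110399.54
Import VAT = 110399.54 × 12% = 13247.94

Import duty: CHF 18431.47; import VAT: CHF 13247.94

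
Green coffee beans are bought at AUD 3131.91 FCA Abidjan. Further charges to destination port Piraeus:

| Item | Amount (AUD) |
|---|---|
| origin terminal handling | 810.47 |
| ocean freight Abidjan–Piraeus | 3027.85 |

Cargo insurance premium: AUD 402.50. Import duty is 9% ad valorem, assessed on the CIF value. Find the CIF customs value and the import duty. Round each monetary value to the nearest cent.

CIF value: AUD 7372.73; import duty: AUD 663.55

CIF = FCA price + pre-shipment costs + freight + insurance
CIF = 3131.91 + 810.47 + 3027.85 + 402.50 = 7372.73
Import duty = 7372.73 × 9% = 663.55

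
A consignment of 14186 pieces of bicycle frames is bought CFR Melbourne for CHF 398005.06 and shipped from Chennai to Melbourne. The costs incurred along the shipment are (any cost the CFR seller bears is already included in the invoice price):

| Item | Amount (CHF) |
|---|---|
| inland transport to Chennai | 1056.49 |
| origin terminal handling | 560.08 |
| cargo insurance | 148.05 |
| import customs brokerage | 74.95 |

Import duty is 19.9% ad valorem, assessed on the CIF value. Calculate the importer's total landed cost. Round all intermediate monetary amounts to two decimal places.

CFR: the seller pays costs through ocean freight to the destination port, but not insurance.
Already in the invoice (seller's account under CFR): inland to port, origin terminal — exclude.
CIF value = CFR price + insurance = 398005.06 + 148.05 = 398153.11
Import duty = 398153.11 × 19.9% = 79232.47
Buyer bears: insurance 148.05 + brokerage 74.95 + duty 79232.47 = 79455.47
Landed cost = invoice 398005.06 + 79455.47 = 477460.53

Total landed cost: CHF 477460.53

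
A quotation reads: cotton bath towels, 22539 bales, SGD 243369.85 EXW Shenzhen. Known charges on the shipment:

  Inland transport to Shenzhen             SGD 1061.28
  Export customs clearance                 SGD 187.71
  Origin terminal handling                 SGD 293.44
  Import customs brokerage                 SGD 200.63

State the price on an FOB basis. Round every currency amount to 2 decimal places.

Not relevant to the conversion: brokerage — on the buyer under both terms; not part of either seller's price.
From EXW to FOB, the seller additionally bears: inland to port, export clearance, origin terminal.
FOB price = 243369.85 + 1061.28 + 187.71 + 293.44 = 244912.28

FOB price: SGD 244912.28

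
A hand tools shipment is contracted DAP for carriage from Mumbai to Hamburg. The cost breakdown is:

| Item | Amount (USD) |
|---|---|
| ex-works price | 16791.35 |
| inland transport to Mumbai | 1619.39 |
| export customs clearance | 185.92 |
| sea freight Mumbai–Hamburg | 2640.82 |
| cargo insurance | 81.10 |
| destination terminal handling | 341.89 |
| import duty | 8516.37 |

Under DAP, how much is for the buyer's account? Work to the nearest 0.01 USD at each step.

DAP: the seller bears all costs to the named destination except import duty and clearance.
Seller's account: goods 16791.35 + inland to port 1619.39 + export clearance 185.92 + freight 2640.82 + insurance 81.10 + destination terminal 341.89 = 21660.47
Buyer's account: duty 8516.37 = 8516.37

Buyer's account: USD 8516.37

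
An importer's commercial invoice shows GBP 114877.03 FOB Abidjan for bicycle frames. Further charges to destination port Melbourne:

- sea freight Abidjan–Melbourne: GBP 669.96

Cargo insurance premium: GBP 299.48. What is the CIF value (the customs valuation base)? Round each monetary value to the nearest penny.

CIF value: GBP 115846.47

CIF = FOB price + freight + insurance
CIF = 114877.03 + 669.96 + 299.48 = 115846.47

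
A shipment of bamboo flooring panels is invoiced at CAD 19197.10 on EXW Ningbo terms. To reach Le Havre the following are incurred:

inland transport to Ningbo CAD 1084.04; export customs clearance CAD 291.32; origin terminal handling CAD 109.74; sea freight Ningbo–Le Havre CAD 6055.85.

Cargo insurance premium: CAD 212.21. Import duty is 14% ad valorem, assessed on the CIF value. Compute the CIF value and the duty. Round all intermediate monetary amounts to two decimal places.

CIF value: CAD 26950.26; import duty: CAD 3773.04

CIF = EXW price + pre-shipment costs + freight + insurance
CIF = 19197.10 + 1084.04 + 291.32 + 109.74 + 6055.85 + 212.21 = 26950.26
Import duty = 26950.26 × 14% = 3773.04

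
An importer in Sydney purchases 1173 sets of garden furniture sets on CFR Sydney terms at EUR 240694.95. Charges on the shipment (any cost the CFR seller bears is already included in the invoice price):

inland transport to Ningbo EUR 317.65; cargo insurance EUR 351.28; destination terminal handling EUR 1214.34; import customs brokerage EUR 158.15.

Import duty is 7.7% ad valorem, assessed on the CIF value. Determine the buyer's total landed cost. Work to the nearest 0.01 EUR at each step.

Total landed cost: EUR 260979.28

CFR: the seller pays costs through ocean freight to the destination port, but not insurance.
Already in the invoice (seller's account under CFR): inland to port — exclude.
CIF value = CFR price + insurance = 240694.95 + 351.28 = 241046.23
Import duty = 241046.23 × 7.7% = 18560.56
Buyer bears: insurance 351.28 + destination terminal 1214.34 + brokerage 158.15 + duty 18560.56 = 20284.33
Landed cost = invoice 240694.95 + 20284.33 = 260979.28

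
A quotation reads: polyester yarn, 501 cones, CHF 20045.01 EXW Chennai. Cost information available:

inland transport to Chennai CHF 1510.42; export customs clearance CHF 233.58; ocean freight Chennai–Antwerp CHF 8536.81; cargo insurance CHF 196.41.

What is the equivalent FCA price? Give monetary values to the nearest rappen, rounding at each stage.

Not relevant to the conversion: freight, insurance — on the buyer under both terms; not part of either seller's price.
From EXW to FCA, the seller additionally bears: inland to port, export clearance.
FCA price = 20045.01 + 1510.42 + 233.58 = 21789.01

FCA price: CHF 21789.01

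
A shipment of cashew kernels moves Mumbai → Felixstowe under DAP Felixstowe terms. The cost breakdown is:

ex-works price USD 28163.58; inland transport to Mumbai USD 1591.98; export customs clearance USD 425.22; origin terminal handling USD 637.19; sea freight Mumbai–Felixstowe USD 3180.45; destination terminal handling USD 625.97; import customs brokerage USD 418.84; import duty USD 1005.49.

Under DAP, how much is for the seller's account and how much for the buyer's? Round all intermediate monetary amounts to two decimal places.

DAP: the seller bears all costs to the named destination except import duty and clearance.
Seller's account: goods 28163.58 + inland to port 1591.98 + export clearance 425.22 + origin terminal 637.19 + freight 3180.45 + destination terminal 625.97 = 34624.39
Buyer's account: brokerage 418.84 + duty 1005.49 = 1424.33

Seller: USD 34624.39; buyer: USD 1424.33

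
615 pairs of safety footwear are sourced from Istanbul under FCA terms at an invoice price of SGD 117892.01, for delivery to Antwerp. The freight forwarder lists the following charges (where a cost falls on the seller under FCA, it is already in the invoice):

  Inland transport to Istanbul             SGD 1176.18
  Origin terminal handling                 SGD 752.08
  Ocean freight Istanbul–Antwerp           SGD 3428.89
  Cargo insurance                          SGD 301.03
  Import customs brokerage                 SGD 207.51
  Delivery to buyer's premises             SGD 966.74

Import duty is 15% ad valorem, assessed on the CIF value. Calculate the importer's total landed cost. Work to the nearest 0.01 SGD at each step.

FCA: the seller delivers export-cleared goods to the carrier; the buyer bears costs from that point.
Already in the invoice (seller's account under FCA): inland to port — exclude.
CIF value = FCA price + origin terminal + freight + insurance = 117892.01 + 752.08 + 3428.89 + 301.03 = 122374.01
Import duty = 122374.01 × 15% = 18356.10
Buyer bears: origin terminal 752.08 + freight 3428.89 + insurance 301.03 + brokerage 207.51 + delivery 966.74 + duty 18356.10 = 24012.35
Landed cost = invoice 117892.01 + 24012.35 = 141904.36

Total landed cost: SGD 141904.36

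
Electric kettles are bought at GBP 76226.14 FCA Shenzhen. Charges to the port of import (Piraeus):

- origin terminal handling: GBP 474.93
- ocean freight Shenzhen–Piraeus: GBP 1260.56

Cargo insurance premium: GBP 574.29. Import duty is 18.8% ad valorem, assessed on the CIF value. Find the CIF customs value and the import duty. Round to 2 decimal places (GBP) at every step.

CIF value: GBP 78535.92; import duty: GBP 14764.75

CIF = FCA price + pre-shipment costs + freight + insurance
CIF = 76226.14 + 474.93 + 1260.56 + 574.29 = 78535.92
Import duty = 78535.92 × 18.8% = 14764.75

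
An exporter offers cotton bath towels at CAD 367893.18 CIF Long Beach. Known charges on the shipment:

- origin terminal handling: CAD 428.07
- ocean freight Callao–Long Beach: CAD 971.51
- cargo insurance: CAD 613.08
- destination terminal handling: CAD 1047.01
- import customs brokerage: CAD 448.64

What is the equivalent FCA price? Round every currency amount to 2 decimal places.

Not relevant to the conversion: brokerage, destination terminal — on the buyer under both terms; not part of either seller's price.
From CIF to FCA, the seller no longer bears: origin terminal, freight, insurance.
FCA price = 367893.18 − 428.07 − 971.51 − 613.08 = 365880.52

FCA price: CAD 365880.52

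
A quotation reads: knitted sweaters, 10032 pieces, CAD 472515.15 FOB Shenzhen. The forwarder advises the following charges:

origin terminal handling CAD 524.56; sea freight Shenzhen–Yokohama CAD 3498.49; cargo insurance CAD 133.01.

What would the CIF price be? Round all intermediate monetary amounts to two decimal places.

Not relevant to the conversion: origin terminal — on the seller under both FOB and CIF; already in the FOB price and stays in the CIF price.
From FOB to CIF, the seller additionally bears: freight, insurance.
CIF price = 472515.15 + 3498.49 + 133.01 = 476146.65

CIF price: CAD 476146.65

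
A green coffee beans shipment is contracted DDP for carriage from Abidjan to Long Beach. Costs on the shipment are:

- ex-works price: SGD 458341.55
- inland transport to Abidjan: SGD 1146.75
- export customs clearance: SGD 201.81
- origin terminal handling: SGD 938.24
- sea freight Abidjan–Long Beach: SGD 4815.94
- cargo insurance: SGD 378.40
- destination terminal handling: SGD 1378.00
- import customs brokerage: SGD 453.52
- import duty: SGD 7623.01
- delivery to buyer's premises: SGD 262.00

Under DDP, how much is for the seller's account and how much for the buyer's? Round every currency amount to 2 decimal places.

Seller: SGD 475539.22; buyer: SGD 0.00

DDP: the seller bears all costs including import duty.
Seller's account: goods 458341.55 + inland to port 1146.75 + export clearance 201.81 + origin terminal 938.24 + freight 4815.94 + insurance 378.40 + destination terminal 1378.00 + brokerage 453.52 + duty 7623.01 + delivery 262.00 = 475539.22
Buyer's account: 0.00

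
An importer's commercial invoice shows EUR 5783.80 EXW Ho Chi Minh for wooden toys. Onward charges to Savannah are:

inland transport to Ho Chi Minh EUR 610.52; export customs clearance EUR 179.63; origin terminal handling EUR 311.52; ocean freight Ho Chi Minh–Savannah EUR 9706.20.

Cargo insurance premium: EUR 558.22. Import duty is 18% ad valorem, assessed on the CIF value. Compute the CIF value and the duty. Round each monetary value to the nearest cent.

CIF = EXW price + pre-shipment costs + freight + insurance
CIF = 5783.80 + 610.52 + 179.63 + 311.52 + 9706.20 + 558.22 = 17149.89
Import duty = 17149.89 × 18% = 3086.98

CIF value: EUR 17149.89; import duty: EUR 3086.98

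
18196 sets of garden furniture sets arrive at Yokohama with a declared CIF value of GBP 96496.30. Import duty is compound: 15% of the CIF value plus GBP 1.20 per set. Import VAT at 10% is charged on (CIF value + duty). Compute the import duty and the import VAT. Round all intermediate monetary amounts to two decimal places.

Import duty: GBP 36309.65; import VAT: GBP 13280.60

Ad valorem component: 96496.30 × 15% = 14474.45
Specific component: 18196 × 1.20 = 21835.20
Import duty = 14474.45 + 21835.20 = 36309.65
VAT base = CIF + duty = 96496.30 + 36309.65 = 132805.95
Import VAT = 132805.95 × 10% = 13280.60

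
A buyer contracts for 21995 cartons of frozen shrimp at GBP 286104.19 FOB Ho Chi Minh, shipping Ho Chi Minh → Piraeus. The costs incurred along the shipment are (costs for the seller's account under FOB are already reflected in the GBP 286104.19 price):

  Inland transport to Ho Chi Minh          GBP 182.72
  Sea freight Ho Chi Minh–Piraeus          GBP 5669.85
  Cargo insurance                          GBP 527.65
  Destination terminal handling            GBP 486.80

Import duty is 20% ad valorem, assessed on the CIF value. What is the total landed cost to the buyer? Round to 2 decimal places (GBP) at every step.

FOB: the seller bears costs until goods are on board at the origin port; the buyer bears freight, insurance and all costs thereafter.
Already in the invoice (seller's account under FOB): inland to port — exclude.
CIF value = FOB price + freight + insurance = 286104.19 + 5669.85 + 527.65 = 292301.69
Import duty = 292301.69 × 20% = 58460.34
Buyer bears: freight 5669.85 + insurance 527.65 + destination terminal 486.80 + duty 58460.34 = 65144.64
Landed cost = invoice 286104.19 + 65144.64 = 351248.83

Total landed cost: GBP 351248.83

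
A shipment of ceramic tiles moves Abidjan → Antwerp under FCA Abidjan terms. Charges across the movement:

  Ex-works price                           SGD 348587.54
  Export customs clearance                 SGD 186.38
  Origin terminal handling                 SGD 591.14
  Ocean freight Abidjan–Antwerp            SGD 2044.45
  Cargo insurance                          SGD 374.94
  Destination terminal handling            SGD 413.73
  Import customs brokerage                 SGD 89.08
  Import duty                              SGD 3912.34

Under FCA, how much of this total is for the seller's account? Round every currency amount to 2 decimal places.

Seller's account: SGD 348773.92

FCA: the seller delivers export-cleared goods to the carrier; the buyer bears costs from that point.
Seller's account: goods 348587.54 + export clearance 186.38 = 348773.92
Buyer's account: origin terminal 591.14 + freight 2044.45 + insurance 374.94 + destination terminal 413.73 + brokerage 89.08 + duty 3912.34 = 7425.68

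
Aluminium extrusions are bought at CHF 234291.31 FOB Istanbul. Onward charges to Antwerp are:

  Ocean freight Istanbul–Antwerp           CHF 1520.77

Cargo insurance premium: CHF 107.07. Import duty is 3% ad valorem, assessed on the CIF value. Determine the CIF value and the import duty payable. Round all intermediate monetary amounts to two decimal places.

CIF value: CHF 235919.15; import duty: CHF 7077.57

CIF = FOB price + freight + insurance
CIF = 234291.31 + 1520.77 + 107.07 = 235919.15
Import duty = 235919.15 × 3% = 7077.57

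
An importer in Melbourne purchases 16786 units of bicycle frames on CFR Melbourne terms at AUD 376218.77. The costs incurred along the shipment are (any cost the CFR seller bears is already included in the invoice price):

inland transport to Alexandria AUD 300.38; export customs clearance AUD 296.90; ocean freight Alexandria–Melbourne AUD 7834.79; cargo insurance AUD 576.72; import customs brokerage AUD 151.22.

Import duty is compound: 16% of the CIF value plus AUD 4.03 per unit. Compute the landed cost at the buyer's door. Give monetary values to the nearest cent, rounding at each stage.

CFR: the seller pays costs through ocean freight to the destination port, but not insurance.
Already in the invoice (seller's account under CFR): inland to port, export clearance, freight — exclude.
CIF value = CFR price + insurance = 376218.77 + 576.72 = 376795.49
Ad valorem component: 376795.49 × 16% = 60287.28
Specific component: 16786 × 4.03 = 67647.58
Import duty = 60287.28 + 67647.58 = 127934.86
Buyer bears: insurance 576.72 + brokerage 151.22 + duty 127934.86 = 128662.80
Landed cost = invoice 376218.77 + 128662.80 = 504881.57

Total landed cost: AUD 504881.57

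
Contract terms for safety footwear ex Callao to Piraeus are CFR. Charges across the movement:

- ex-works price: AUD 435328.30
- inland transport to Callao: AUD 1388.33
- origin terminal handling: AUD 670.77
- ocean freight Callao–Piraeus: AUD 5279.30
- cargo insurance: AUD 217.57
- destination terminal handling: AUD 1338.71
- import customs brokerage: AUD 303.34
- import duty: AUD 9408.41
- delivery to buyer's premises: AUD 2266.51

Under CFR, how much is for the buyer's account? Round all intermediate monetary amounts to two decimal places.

Buyer's account: AUD 13534.54

CFR: the seller pays costs through ocean freight to the destination port, but not insurance.
Seller's account: goods 435328.30 + inland to port 1388.33 + origin terminal 670.77 + freight 5279.30 = 442666.70
Buyer's account: insurance 217.57 + destination terminal 1338.71 + brokerage 303.34 + duty 9408.41 + delivery 2266.51 = 13534.54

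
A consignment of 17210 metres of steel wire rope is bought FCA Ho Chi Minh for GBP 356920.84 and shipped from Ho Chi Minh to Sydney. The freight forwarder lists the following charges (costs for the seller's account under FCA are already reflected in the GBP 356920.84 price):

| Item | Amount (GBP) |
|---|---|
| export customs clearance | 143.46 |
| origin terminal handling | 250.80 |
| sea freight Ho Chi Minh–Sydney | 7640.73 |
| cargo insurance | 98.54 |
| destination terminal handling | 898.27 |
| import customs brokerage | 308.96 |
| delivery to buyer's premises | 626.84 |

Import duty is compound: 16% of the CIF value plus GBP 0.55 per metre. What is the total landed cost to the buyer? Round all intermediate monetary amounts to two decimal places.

FCA: the seller delivers export-cleared goods to the carrier; the buyer bears costs from that point.
Already in the invoice (seller's account under FCA): export clearance — exclude.
CIF value = FCA price + origin terminal + freight + insurance = 356920.84 + 250.80 + 7640.73 + 98.54 = 364910.91
Ad valorem component: 364910.91 × 16% = 58385.75
Specific component: 17210 × 0.55 = 9465.50
Import duty = 58385.75 + 9465.50 = 67851.25
Buyer bears: origin terminal 250.80 + freight 7640.73 + insurance 98.54 + destination terminal 898.27 + brokerage 308.96 + delivery 626.84 + duty 67851.25 = 77675.39
Landed cost = invoice 356920.84 + 77675.39 = 434596.23

Total landed cost: GBP 434596.23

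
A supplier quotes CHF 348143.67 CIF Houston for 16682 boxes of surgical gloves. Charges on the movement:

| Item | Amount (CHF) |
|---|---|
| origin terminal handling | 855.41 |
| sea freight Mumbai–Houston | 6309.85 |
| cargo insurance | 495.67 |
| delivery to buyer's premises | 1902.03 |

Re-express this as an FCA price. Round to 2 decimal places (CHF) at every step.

FCA price: CHF 340482.74

Not relevant to the conversion: delivery — on the buyer under both terms; not part of either seller's price.
From CIF to FCA, the seller no longer bears: origin terminal, freight, insurance.
FCA price = 348143.67 − 855.41 − 6309.85 − 495.67 = 340482.74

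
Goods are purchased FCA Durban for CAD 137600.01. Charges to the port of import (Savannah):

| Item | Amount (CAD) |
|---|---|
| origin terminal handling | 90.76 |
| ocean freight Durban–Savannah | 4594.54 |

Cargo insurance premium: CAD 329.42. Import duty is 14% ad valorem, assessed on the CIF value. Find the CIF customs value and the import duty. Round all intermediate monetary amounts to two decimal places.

CIF = FCA price + pre-shipment costs + freight + insurance
CIF = 137600.01 + 90.76 + 4594.54 + 329.42 = 142614.73
Import duty = 142614.73 × 14% = 19966.06

CIF value: CAD 142614.73; import duty: CAD 19966.06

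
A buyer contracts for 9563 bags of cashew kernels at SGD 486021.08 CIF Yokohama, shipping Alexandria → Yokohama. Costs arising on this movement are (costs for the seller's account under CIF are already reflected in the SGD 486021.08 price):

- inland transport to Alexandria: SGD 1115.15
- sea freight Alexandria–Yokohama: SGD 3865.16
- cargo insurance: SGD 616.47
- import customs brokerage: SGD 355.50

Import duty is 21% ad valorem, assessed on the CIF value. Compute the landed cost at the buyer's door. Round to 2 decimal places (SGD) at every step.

Total landed cost: SGD 588441.01

CIF: the seller pays costs through ocean freight and marine insurance to the destination port.
Already in the invoice (seller's account under CIF): inland to port, freight, insurance — exclude.
The CIF price already equals the CIF value: 486021.08
Import duty = 486021.08 × 21% = 102064.43
Buyer bears: brokerage 355.50 + duty 102064.43 = 102419.93
Landed cost = invoice 486021.08 + 102419.93 = 588441.01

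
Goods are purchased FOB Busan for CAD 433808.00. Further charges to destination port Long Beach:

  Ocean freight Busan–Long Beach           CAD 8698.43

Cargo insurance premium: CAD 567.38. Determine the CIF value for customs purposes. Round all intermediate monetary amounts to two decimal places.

CIF = FOB price + freight + insurance
CIF = 433808.00 + 8698.43 + 567.38 = 443073.81

CIF value: CAD 443073.81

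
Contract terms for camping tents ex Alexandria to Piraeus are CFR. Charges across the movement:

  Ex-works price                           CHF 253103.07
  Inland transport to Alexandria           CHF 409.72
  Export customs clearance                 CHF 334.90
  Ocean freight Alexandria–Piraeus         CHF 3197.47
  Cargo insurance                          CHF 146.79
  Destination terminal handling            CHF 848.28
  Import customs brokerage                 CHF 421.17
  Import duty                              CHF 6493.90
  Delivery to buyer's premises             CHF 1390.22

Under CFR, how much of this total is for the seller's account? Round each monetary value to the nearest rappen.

CFR: the seller pays costs through ocean freight to the destination port, but not insurance.
Seller's account: goods 253103.07 + inland to port 409.72 + export clearance 334.90 + freight 3197.47 = 257045.16
Buyer's account: insurance 146.79 + destination terminal 848.28 + brokerage 421.17 + duty 6493.90 + delivery 1390.22 = 9300.36

Seller's account: CHF 257045.16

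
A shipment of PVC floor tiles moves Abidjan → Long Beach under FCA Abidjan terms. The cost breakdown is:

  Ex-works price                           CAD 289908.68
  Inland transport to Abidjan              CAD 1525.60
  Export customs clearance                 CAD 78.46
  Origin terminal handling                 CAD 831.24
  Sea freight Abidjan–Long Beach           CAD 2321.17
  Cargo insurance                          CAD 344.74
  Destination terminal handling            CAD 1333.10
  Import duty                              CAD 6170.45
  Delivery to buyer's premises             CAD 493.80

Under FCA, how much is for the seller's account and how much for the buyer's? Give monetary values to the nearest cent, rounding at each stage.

FCA: the seller delivers export-cleared goods to the carrier; the buyer bears costs from that point.
Seller's account: goods 289908.68 + inland to port 1525.60 + export clearance 78.46 = 291512.74
Buyer's account: origin terminal 831.24 + freight 2321.17 + insurance 344.74 + destination terminal 1333.10 + duty 6170.45 + delivery 493.80 = 11494.50

Seller: CAD 291512.74; buyer: CAD 11494.50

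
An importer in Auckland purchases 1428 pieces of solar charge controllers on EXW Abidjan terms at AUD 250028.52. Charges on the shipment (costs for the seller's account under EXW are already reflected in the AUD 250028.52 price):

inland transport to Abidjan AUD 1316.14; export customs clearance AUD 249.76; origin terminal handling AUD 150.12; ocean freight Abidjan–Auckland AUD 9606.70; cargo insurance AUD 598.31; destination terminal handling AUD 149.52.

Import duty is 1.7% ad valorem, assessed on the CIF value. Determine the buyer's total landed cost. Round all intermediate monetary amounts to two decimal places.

EXW: the seller makes goods available at their premises; the buyer bears all onward costs.
CIF value = EXW price + inland to port + export clearance + origin terminal + freight + insurance = 250028.52 + 1316.14 + 249.76 + 150.12 + 9606.70 + 598.31 = 261949.55
Import duty = 261949.55 × 1.7% = 4453.14
Buyer bears: inland to port 1316.14 + export clearance 249.76 + origin terminal 150.12 + freight 9606.70 + insurance 598.31 + destination terminal 149.52 + duty 4453.14 = 16523.69
Landed cost = invoice 250028.52 + 16523.69 = 266552.21

Total landed cost: AUD 266552.21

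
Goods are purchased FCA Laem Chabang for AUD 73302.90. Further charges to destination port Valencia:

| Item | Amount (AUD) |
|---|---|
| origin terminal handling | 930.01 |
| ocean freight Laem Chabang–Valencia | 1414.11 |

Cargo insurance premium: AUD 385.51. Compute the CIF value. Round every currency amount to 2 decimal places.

CIF = FCA price + pre-shipment costs + freight + insurance
CIF = 73302.90 + 930.01 + 1414.11 + 385.51 = 76032.53

CIF value: AUD 76032.53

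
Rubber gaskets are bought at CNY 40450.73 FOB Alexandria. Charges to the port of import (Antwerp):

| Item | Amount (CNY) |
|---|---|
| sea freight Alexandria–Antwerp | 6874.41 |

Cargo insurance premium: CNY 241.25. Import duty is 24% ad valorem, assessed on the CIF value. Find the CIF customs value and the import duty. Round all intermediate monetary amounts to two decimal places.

CIF = FOB price + freight + insurance
CIF = 40450.73 + 6874.41 + 241.25 = 47566.39
Import duty = 47566.39 × 24% = 11415.93

CIF value: CNY 47566.39; import duty: CNY 11415.93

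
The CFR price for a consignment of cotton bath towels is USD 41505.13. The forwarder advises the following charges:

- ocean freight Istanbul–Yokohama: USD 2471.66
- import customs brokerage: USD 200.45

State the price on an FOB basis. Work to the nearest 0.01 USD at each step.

FOB price: USD 39033.47

Not relevant to the conversion: brokerage — on the buyer under both terms; not part of either seller's price.
From CFR to FOB, the seller no longer bears: freight.
FOB price = 41505.13 − 2471.66 = 39033.47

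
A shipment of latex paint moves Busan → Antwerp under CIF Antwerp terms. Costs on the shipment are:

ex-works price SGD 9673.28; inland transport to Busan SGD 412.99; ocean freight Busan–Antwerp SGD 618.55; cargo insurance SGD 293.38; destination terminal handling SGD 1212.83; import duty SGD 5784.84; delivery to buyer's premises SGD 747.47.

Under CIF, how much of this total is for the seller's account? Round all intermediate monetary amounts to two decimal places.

CIF: the seller pays costs through ocean freight and marine insurance to the destination port.
Seller's account: goods 9673.28 + inland to port 412.99 + freight 618.55 + insurance 293.38 = 10998.20
Buyer's account: destination terminal 1212.83 + duty 5784.84 + delivery 747.47 = 7745.14

Seller's account: SGD 10998.20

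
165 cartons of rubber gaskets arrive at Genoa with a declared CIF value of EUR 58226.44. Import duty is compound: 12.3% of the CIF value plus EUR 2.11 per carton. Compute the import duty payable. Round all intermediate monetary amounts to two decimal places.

Ad valorem component: 58226.44 × 12.3% = 7161.85
Specific component: 165 × 2.11 = 348.15
Import duty = 7161.85 + 348.15 = 7510.00

Import duty: EUR 7510.00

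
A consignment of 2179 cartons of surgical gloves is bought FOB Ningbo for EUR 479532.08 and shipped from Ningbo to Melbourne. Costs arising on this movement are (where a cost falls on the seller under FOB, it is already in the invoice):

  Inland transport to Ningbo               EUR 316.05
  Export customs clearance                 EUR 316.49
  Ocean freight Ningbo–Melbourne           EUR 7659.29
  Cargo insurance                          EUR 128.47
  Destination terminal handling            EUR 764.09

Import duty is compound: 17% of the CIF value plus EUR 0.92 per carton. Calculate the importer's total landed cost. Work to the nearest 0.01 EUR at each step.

Total landed cost: EUR 572932.98

FOB: the seller bears costs until goods are on board at the origin port; the buyer bears freight, insurance and all costs thereafter.
Already in the invoice (seller's account under FOB): inland to port, export clearance — exclude.
CIF value = FOB price + freight + insurance = 479532.08 + 7659.29 + 128.47 = 487319.84
Ad valorem component: 487319.84 × 17% = 82844.37
Specific component: 2179 × 0.92 = 2004.68
Import duty = 82844.37 + 2004.68 = 84849.05
Buyer bears: freight 7659.29 + insurance 128.47 + destination terminal 764.09 + duty 84849.05 = 93400.90
Landed cost = invoice 479532.08 + 93400.90 = 572932.98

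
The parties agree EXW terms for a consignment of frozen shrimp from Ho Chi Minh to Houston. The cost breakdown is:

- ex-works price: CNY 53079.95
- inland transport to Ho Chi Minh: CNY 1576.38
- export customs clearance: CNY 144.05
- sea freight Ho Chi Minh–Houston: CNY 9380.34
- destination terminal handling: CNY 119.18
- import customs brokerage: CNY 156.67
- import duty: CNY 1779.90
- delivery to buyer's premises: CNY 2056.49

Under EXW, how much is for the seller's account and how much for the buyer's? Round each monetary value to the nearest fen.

EXW: the seller makes goods available at their premises; the buyer bears all onward costs.
Seller's account: goods 53079.95 = 53079.95
Buyer's account: inland to port 1576.38 + export clearance 144.05 + freight 9380.34 + destination terminal 119.18 + brokerage 156.67 + duty 1779.90 + delivery 2056.49 = 15213.01

Seller: CNY 53079.95; buyer: CNY 15213.01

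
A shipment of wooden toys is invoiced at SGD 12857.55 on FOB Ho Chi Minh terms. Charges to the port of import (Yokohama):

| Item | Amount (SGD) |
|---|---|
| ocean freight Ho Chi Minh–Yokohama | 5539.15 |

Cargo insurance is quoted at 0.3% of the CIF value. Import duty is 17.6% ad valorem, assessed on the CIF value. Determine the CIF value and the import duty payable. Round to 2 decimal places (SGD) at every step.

Let C be the CIF value. C = FOB price + freight + 0.3% × C
C − 0.3% × C = 12857.55 + 5539.15
0.997 × C = 18396.70
C = 18396.70 / 0.997 = 18452.06
Insurance premium = 0.3% × 18452.06 = 55.36
Import duty = 18452.06 × 17.6% = 3247.56

CIF value: SGD 18452.06; import duty: SGD 3247.56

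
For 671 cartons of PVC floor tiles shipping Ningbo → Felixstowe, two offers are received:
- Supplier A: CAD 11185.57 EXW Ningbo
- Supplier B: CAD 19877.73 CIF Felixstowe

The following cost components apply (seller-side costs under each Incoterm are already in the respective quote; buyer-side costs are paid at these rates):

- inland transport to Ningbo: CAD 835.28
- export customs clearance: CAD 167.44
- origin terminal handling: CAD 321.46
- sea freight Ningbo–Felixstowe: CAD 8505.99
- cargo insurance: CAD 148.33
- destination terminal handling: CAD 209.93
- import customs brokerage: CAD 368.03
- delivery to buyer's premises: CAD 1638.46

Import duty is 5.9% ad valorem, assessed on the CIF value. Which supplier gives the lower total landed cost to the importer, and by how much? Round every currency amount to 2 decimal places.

Supplier A (EXW):
CIF value = EXW price + inland to port + export clearance + origin terminal + freight + insurance = 11185.57 + 835.28 + 167.44 + 321.46 + 8505.99 + 148.33 = 21164.07
Import duty = 21164.07 × 5.9% = 1248.68
Buyer bears (A): 835.28 + 167.44 + 321.46 + 8505.99 + 148.33 + 209.93 + 368.03 + 1638.46 = 12194.92
Landed cost (A) = invoice 11185.57 + 12194.92 + duty 1248.68 = 24629.17
Supplier B (CIF):
The CIF price already equals the CIF value: 19877.73
Import duty = 19877.73 × 5.9% = 1172.79
Buyer bears (B): 209.93 + 368.03 + 1638.46 = 2216.42
Landed cost (B) = invoice 19877.73 + 2216.42 + duty 1172.79 = 23266.94
Difference = |24629.17 − 23266.94| = 1362.23

Supplier B is cheaper by CAD 1362.23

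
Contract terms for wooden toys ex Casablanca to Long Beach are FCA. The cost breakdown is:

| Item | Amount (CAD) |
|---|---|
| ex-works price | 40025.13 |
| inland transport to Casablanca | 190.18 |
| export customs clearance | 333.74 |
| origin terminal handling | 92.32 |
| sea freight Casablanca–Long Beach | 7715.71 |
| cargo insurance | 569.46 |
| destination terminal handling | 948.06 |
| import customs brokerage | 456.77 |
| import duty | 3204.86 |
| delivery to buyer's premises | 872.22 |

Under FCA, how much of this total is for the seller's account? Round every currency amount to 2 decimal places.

Seller's account: CAD 40549.05

FCA: the seller delivers export-cleared goods to the carrier; the buyer bears costs from that point.
Seller's account: goods 40025.13 + inland to port 190.18 + export clearance 333.74 = 40549.05
Buyer's account: origin terminal 92.32 + freight 7715.71 + insurance 569.46 + destination terminal 948.06 + brokerage 456.77 + duty 3204.86 + delivery 872.22 = 13859.40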